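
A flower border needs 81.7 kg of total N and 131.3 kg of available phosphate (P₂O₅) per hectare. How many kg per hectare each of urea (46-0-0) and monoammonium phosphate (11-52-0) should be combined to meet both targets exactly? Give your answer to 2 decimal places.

With a, b = kg per hectare of urea and monoammonium phosphate:
N: 0.46·a + 0.11·b = 81.7
P₂O₅: 0·a + 0.52·b = 131.3
Solving simultaneously: a = 117.228, b = 252.5.

117.23 kg urea, 252.50 kg monoammonium phosphate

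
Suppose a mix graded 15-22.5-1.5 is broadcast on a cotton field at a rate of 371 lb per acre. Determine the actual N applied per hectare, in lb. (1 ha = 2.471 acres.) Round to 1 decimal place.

nitrogen per acre = 371 × 15% = 55.65 lb.
Convert to per hectare: 55.65 × 2.471 = 137.511 lb.

137.5 lb N per hectare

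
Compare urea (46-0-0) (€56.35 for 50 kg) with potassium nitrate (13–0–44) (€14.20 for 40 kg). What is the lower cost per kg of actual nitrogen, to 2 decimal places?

€2.45 per kg N (urea)

urea: N per bag = 50 × 46% = 23 kg; cost = 56.35 / 23 = €2.4500/kg N.
potassium nitrate: N per bag = 40 × 13% = 5.2 kg; cost = 14.20 / 5.2 = €2.7308/kg N.
urea is cheaper.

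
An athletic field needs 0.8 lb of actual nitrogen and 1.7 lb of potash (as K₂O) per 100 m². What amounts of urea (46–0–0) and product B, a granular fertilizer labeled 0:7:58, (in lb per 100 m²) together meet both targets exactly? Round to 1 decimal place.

1.7 lb urea, 2.9 lb product B

Let a = lb of urea, b = lb of product B (per 100 m²).
N: 0.46·a + 0·b = 0.8
K₂O: 0·a + 0.58·b = 1.7
Solving simultaneously: a = 1.73913, b = 2.93103.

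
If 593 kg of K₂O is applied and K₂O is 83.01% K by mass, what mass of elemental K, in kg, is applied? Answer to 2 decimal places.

K = 593 × 0.8301 = 492.249 kg.

492.25 kg K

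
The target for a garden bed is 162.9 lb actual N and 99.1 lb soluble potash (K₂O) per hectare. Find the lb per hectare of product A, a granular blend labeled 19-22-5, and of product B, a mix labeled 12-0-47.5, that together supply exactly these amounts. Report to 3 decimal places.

777.276 lb product A, 126.813 lb product B

Per-hectare balance (a = product A, b = product B):
N: 0.19·a + 0.12·b = 162.9
K₂O: 0.05·a + 0.475·b = 99.1
Solving simultaneously: a = 777.27596, b = 126.8131.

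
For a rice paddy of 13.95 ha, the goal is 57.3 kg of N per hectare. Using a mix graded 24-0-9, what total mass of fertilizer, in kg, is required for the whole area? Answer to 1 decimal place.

3330.6 kg

Product per hectare = 57.3 / 24% = 238.75 kg.
Total product = 238.75 × 13.95 = 3330.56 kg.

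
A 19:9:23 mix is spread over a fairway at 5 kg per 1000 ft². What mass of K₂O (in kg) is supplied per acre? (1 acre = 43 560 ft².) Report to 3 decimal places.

50.094 kg K₂O per acre

K₂O per 1000 ft² = 5 × 23% = 1.15 kg.
Convert to per acre: 1.15 × 43.56 = 50.094 kg.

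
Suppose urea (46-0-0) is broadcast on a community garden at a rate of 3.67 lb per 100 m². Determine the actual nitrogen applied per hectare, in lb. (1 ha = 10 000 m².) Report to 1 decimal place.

168.8 lb N per hectare

nitrogen per 100 m² = 3.67 × 46% = 1.6882 lb.
Convert to per hectare: 1.6882 × 100 = 168.82 lb.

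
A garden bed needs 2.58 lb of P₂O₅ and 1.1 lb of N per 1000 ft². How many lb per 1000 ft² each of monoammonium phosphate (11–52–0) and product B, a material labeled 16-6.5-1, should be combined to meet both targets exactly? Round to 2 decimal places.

4.49 lb monoammonium phosphate, 3.79 lb product B

Let a = lb of monoammonium phosphate, b = lb of product B (per 1000 ft²).
P₂O₅: 0.52·a + 0.065·b = 2.58
N: 0.11·a + 0.16·b = 1.1
From row1: a = (2.58 − 0.065·b) / 0.52.
Into row2: 0.11·(2.58 − 0.065·b)/0.52 + 0.16·b = 1.1 → b = 3.78961, a = 4.48784.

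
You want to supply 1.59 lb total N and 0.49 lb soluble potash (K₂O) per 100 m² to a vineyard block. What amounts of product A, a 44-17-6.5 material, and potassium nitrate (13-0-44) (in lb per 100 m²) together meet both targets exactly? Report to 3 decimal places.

3.435 lb product A, 0.606 lb potassium nitrate

Let a = lb of product A, b = lb of potassium nitrate (per 100 m²).
N: 0.44·a + 0.13·b = 1.59
K₂O: 0.065·a + 0.44·b = 0.49
Eliminate a: (row1) − 0.44/0.065·(row2) → -2.84846·b = -1.72692, so b = 0.606265.
Back-substitute: a = (1.59 − 0.13·0.606265) / 0.44 = 3.43451.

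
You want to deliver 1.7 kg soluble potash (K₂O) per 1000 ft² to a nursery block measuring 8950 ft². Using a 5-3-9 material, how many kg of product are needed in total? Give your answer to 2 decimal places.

Product per 1000 ft² = 1.7 / 9% = 18.8889 kg.
Total product = 18.8889 × 8950 / 1000 = 169.056 kg.

169.06 kg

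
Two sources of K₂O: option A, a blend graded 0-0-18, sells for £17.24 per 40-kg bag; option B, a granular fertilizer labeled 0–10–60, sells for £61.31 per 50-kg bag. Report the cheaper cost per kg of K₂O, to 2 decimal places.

option A: K₂O per bag = 40 × 18% = 7.2 kg; cost = 17.24 / 7.2 = £2.3944/kg K₂O.
option B: K₂O per bag = 50 × 60% = 30 kg; cost = 61.31 / 30 = £2.0437/kg K₂O.
option B is cheaper.

£2.04 per kg K₂O (option B)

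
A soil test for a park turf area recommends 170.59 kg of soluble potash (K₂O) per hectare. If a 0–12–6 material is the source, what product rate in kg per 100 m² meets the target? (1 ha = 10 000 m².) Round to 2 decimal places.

28.43 kg of product per hundred sq m

Product per hectare = 170.59 / 6% = 2843.17 kg.
Convert to per 100 m²: 2843.17 × 0.01 = 28.4317 kg.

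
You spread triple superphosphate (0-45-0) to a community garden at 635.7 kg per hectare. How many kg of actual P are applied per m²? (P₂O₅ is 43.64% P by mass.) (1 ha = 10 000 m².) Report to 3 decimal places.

0.012 kg P per sq m

P₂O₅ per hectare = 635.7 × 45% = 286.065 kg.
Elemental P = 286.065 × 0.4364 = 124.839 kg per hectare.
Convert to per m²: 124.839 × 0.0001 = 0.0124839 kg.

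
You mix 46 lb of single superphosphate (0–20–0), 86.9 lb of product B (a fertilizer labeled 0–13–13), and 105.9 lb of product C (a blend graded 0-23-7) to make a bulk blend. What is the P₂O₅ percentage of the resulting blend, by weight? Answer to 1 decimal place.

18.8% P₂O₅

Total mass = 46 + 86.9 + 105.9 = 238.8 lb.
P₂O₅ mass = 20%×46 + 13%×86.9 + 23%×105.9 = 44.854 lb.
% P₂O₅ = 44.854 / 238.8 = 18.7831%.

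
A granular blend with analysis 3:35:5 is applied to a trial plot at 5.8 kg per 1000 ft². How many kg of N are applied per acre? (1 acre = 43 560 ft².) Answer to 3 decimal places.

7.579 kg N per acre

nitrogen per 1000 ft² = 5.8 × 3% = 0.174 kg.
Convert to per acre: 0.174 × 43.56 = 7.57944 kg.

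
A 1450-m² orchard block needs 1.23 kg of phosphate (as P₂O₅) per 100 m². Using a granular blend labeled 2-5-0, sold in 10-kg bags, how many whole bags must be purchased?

36 bags

Product per 100 m² = 1.23 / 5% = 24.6 kg.
Total product = 24.6 × 1450 / 100 = 356.7 kg.
Bags = ⌈356.7 / 10⌉ = 36.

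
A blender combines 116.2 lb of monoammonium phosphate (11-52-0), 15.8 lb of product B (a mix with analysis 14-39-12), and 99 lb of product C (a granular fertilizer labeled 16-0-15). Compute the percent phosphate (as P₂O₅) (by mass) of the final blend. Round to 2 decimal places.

28.83% P₂O₅

Total mass = 116.2 + 15.8 + 99 = 231 lb.
P₂O₅ mass = 52%×116.2 + 39%×15.8 + 0%×99 = 66.586 lb.
% P₂O₅ = 66.586 / 231 = 28.8251%.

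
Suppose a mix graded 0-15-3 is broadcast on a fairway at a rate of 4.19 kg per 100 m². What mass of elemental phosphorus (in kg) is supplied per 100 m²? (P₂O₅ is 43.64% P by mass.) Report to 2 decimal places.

P₂O₅ per 100 m² = 4.19 × 15% = 0.6285 kg.
Elemental P = 0.6285 × 0.4364 = 0.274277 kg per 100 m².

0.27 kg P per hundred sq m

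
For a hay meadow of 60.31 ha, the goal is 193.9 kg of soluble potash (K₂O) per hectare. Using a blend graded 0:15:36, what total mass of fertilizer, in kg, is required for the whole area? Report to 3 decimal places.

Product per hectare = 193.9 / 36% = 538.611 kg.
Total product = 538.611 × 60.31 = 32483.6361 kg.

32483.636 kg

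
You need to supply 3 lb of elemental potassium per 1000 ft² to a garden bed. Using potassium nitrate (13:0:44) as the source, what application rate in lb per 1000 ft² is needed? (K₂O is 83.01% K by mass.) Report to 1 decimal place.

As K₂O: 3 / 0.8301 = 3.61402 lb per 1000 ft².
Product per 1000 ft² = 3.61402 / 44% = 8.21369 lb.

8.2 lb of product per thousand sq ft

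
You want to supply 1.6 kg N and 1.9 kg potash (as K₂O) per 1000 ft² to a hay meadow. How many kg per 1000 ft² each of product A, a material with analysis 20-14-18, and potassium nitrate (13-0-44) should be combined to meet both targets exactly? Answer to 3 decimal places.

7.074 kg product A, 1.424 kg potassium nitrate

With a, b = kg per 1000 ft² of product A and potassium nitrate:
N: 0.2·a + 0.13·b = 1.6
K₂O: 0.18·a + 0.44·b = 1.9
Eliminate b: (row1) − 0.13/0.44·(row2) → 0.146818·a = 1.03864, so a = 7.0743.
Then b = (1.9 − 0.18·7.0743) / 0.44 = 1.42415.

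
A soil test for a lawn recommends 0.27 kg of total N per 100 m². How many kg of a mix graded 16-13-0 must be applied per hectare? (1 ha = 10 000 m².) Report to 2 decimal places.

Product per 100 m² = 0.27 / 16% = 1.6875 kg.
Convert to per hectare: 1.6875 × 100 = 168.75 kg.

168.75 kg of product per hectare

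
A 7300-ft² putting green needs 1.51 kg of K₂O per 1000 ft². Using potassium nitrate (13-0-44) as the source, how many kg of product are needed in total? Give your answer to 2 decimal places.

25.05 kg

Product per 1000 ft² = 1.51 / 44% = 3.43182 kg.
Total product = 3.43182 × 7300 / 1000 = 25.0523 kg.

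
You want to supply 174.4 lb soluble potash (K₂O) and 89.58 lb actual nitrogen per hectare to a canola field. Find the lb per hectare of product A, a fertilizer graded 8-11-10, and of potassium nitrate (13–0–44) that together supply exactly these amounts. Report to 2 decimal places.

Per-hectare balance (a = product A, b = potassium nitrate):
K₂O: 0.1·a + 0.44·b = 174.4
N: 0.08·a + 0.13·b = 89.58
Eliminate b: (row1) − 0.44/0.13·(row2) → -0.170769·a = -128.794, so a = 754.198.
Then b = (89.58 − 0.08·754.198) / 0.13 = 224.95495.

754.20 lb product A, 224.95 lb potassium nitrate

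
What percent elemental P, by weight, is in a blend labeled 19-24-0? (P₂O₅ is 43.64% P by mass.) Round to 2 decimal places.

10.47% P

%P = 24 × 0.4364 = 10.4736%.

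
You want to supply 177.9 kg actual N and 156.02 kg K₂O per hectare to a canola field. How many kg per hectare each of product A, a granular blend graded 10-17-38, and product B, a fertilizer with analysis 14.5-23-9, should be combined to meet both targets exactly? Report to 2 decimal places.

With a, b = kg per hectare of product A and product B:
N: 0.1·a + 0.145·b = 177.9
K₂O: 0.38·a + 0.09·b = 156.02
From row1: a = (177.9 − 0.145·b) / 0.1.
Into row2: 0.38·(177.9 − 0.145·b)/0.1 + 0.09·b = 156.02 → b = 1127.983, a = 143.425.

143.43 kg product A, 1127.98 kg product B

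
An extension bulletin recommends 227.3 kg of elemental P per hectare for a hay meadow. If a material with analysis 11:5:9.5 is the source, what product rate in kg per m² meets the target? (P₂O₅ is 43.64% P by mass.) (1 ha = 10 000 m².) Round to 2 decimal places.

1.04 kg of product per sq m

As P₂O₅: 227.3 / 0.4364 = 520.852 kg per hectare.
Product per hectare = 520.852 / 5% = 10417 kg.
Convert to per m²: 10417 × 0.0001 = 1.0417 kg.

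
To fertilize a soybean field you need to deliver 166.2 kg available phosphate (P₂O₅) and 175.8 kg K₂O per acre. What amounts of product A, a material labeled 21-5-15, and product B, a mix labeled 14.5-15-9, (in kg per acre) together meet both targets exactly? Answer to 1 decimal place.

634.0 kg product A, 896.7 kg product B

Let a = kg of product A, b = kg of product B (per acre).
P₂O₅: 0.05·a + 0.15·b = 166.2
K₂O: 0.15·a + 0.09·b = 175.8
Solving simultaneously: a = 634, b = 896.667.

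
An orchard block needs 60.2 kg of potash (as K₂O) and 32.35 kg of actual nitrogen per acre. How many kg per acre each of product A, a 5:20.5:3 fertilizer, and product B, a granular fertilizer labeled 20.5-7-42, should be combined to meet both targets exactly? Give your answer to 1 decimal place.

83.9 kg product A, 137.3 kg product B

Let a = kg of product A, b = kg of product B (per acre).
K₂O: 0.03·a + 0.42·b = 60.2
N: 0.05·a + 0.205·b = 32.35
From row1: a = (60.2 − 0.42·b) / 0.03.
Into row2: 0.05·(60.2 − 0.42·b)/0.03 + 0.205·b = 32.35 → b = 137.34, a = 83.9057.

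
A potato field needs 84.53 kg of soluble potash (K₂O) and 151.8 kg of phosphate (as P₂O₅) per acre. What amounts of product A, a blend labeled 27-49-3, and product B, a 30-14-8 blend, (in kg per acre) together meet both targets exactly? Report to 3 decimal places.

Per-acre balance (a = product A, b = product B):
K₂O: 0.03·a + 0.08·b = 84.53
P₂O₅: 0.49·a + 0.14·b = 151.8
From row1: a = (84.53 − 0.08·b) / 0.03.
Into row2: 0.49·(84.53 − 0.08·b)/0.03 + 0.14·b = 151.8 → b = 1053.3057, a = 8.85143.

8.851 kg product A, 1053.306 kg product B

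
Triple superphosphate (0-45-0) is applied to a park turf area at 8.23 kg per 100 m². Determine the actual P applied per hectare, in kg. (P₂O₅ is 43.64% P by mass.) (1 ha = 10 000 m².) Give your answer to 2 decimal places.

P₂O₅ per 100 m² = 8.23 × 45% = 3.7035 kg.
Elemental P = 3.7035 × 0.4364 = 1.61621 kg per 100 m².
Convert to per hectare: 1.61621 × 100 = 161.621 kg.

161.62 kg P per hectare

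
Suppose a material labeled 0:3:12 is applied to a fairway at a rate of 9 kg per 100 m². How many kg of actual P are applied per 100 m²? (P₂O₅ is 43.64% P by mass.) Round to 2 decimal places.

P₂O₅ per 100 m² = 9 × 3% = 0.27 kg.
Elemental P = 0.27 × 0.4364 = 0.117828 kg per 100 m².

0.12 kg P per hundred sq m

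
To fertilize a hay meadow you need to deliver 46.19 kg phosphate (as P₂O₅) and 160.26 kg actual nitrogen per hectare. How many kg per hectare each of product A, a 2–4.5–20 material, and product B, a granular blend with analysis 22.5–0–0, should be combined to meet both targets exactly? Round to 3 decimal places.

Per-hectare balance (a = product A, b = product B):
P₂O₅: 0.045·a + 0·b = 46.19
N: 0.02·a + 0.225·b = 160.26
Solving simultaneously: a = 1026.4444, b = 621.0272.

1026.444 kg product A, 621.027 kg product B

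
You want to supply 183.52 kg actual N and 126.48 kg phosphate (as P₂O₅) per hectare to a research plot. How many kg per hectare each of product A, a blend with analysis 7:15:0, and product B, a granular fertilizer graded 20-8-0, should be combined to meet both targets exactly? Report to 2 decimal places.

Per-hectare balance (a = product A, b = product B):
N: 0.07·a + 0.2·b = 183.52
P₂O₅: 0.15·a + 0.08·b = 126.48
Eliminate a: (row1) − 0.07/0.15·(row2) → 0.162667·b = 124.496, so b = 765.344.
Back-substitute: a = (183.52 − 0.2·765.344) / 0.07 = 435.016.

435.02 kg product A, 765.34 kg product B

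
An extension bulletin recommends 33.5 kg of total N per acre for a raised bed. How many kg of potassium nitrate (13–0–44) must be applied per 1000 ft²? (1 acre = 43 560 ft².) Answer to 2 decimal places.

Product per acre = 33.5 / 13% = 257.692 kg.
Convert to per 1000 ft²: 257.692 × 0.0229568 = 5.9158 kg.

5.92 kg of product per thousand sq ft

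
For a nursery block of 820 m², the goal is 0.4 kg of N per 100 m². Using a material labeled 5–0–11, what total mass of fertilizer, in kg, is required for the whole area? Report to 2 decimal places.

Product per 100 m² = 0.4 / 5% = 8 kg.
Total product = 8 × 820 / 100 = 65.6 kg.

65.60 kg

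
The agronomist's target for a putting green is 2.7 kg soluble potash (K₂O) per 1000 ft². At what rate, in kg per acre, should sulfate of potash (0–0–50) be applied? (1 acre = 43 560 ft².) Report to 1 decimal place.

Product per 1000 ft² = 2.7 / 50% = 5.4 kg.
Convert to per acre: 5.4 × 43.56 = 235.224 kg.

235.2 kg of product per acre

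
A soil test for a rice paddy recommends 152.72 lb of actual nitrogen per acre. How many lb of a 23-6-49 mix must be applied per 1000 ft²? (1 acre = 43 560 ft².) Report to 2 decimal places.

15.24 lb of product per thousand sq ft

Product per acre = 152.72 / 23% = 664 lb.
Convert to per 1000 ft²: 664 × 0.0229568 = 15.2433 lb.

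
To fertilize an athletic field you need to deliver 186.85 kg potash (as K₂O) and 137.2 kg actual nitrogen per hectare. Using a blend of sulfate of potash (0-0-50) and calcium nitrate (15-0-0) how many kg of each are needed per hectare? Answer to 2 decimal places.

373.70 kg sulfate of potash, 914.67 kg calcium nitrate

Let a = kg of sulfate of potash, b = kg of calcium nitrate (per hectare).
K₂O: 0.5·a + 0·b = 186.85
N: 0·a + 0.15·b = 137.2
Solving simultaneously: a = 373.7, b = 914.667.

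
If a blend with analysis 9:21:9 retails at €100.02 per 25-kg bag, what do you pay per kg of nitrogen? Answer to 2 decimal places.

N in bag = 25 × 9% = 2.25 kg.
Cost per kg N = €100.02 / 2.25 = €44.4533.

€44.45 per kg N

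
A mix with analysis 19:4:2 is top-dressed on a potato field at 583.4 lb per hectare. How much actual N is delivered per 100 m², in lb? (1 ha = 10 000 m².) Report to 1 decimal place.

1.1 lb N per hundred sq m

nitrogen per hectare = 583.4 × 19% = 110.846 lb.
Convert to per 100 m²: 110.846 × 0.01 = 1.10846 lb.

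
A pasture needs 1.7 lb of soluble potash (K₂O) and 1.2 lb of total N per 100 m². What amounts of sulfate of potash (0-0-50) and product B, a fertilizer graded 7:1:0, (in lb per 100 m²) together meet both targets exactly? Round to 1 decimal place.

3.4 lb sulfate of potash, 17.1 lb product B

With a, b = lb per 100 m² of sulfate of potash and product B:
K₂O: 0.5·a + 0·b = 1.7
N: 0·a + 0.07·b = 1.2
Solving simultaneously: a = 3.4, b = 17.1429.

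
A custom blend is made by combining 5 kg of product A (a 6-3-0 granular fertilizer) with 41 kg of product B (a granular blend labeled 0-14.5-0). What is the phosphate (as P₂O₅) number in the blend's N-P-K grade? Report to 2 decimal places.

13.25% P₂O₅

Total mass = 5 + 41 = 46 kg.
P₂O₅ mass = 3%×5 + 14.5%×41 = 6.095 kg.
% P₂O₅ = 6.095 / 46 = 13.25%.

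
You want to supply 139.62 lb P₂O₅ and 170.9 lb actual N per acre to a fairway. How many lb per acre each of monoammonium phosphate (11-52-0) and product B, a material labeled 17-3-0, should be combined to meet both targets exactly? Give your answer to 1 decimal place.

Let a = lb of monoammonium phosphate, b = lb of product B (per acre).
P₂O₅: 0.52·a + 0.03·b = 139.62
N: 0.11·a + 0.17·b = 170.9
Eliminate b: (row1) − 0.03/0.17·(row2) → 0.500588·a = 109.461, so a = 218.665.
Then b = (170.9 − 0.11·218.665) / 0.17 = 863.805.

218.7 lb monoammonium phosphate, 863.8 lb product B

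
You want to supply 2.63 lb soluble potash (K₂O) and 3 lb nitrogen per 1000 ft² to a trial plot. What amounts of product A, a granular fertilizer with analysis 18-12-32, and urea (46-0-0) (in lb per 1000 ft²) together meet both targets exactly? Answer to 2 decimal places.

Let a = lb of product A, b = lb of urea (per 1000 ft²).
K₂O: 0.32·a + 0·b = 2.63
N: 0.18·a + 0.46·b = 3
Eliminate b: (row1) − 0/0.46·(row2) → 0.32·a = 2.63, so a = 8.21875.
Then b = (3 − 0.18·8.21875) / 0.46 = 3.30571.

8.22 lb product A, 3.31 lb urea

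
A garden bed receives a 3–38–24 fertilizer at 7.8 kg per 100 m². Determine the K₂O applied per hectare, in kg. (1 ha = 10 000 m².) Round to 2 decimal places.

K₂O per 100 m² = 7.8 × 24% = 1.872 kg.
Convert to per hectare: 1.872 × 100 = 187.2 kg.

187.20 kg K₂O per hectare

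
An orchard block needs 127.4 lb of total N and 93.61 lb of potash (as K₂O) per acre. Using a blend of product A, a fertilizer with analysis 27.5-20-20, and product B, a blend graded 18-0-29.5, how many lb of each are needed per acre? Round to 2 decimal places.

Per-acre balance (a = product A, b = product B):
N: 0.275·a + 0.18·b = 127.4
K₂O: 0.2·a + 0.295·b = 93.61
Eliminate a: (row1) − 0.275/0.2·(row2) → -0.225625·b = -1.31375, so b = 5.82271.
Back-substitute: a = (127.4 − 0.18·5.82271) / 0.275 = 459.461.

459.46 lb product A, 5.82 lb product B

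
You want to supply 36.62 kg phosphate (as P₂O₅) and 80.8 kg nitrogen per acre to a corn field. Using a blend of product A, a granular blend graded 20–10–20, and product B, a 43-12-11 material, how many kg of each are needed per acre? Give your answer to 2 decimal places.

318.45 kg product A, 39.79 kg product B

With a, b = kg per acre of product A and product B:
P₂O₅: 0.1·a + 0.12·b = 36.62
N: 0.2·a + 0.43·b = 80.8
Eliminate a: (row1) − 0.1/0.2·(row2) → -0.095·b = -3.78, so b = 39.7895.
Back-substitute: a = (36.62 − 0.12·39.7895) / 0.1 = 318.453.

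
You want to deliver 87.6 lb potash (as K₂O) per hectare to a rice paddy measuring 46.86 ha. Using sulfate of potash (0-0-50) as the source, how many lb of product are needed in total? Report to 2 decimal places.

Product per hectare = 87.6 / 50% = 175.2 lb.
Total product = 175.2 × 46.86 = 8209.872 lb.

8209.87 lb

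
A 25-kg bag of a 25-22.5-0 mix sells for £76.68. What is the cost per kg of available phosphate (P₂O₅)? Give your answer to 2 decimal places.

£13.63 per kg P₂O₅

P₂O₅ in bag = 25 × 22.5% = 5.625 kg.
Cost per kg P₂O₅ = £76.68 / 5.625 = £13.6320.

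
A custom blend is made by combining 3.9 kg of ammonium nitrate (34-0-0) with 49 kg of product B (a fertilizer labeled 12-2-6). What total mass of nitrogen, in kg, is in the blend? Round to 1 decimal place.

N mass = 34%×3.9 + 12%×49 = 7.206 kg.

7.2 kg N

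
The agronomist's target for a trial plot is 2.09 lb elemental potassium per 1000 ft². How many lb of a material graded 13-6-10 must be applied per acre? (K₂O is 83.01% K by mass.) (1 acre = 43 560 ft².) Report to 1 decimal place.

As K₂O: 2.09 / 0.8301 = 2.51777 lb per 1000 ft².
Product per 1000 ft² = 2.51777 / 10% = 25.1777 lb.
Convert to per acre: 25.1777 × 43.56 = 1096.74 lb.

1096.7 lb of product per acre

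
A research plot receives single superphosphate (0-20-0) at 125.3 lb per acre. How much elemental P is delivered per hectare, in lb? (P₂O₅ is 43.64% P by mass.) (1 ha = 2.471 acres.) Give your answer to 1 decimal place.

P₂O₅ per acre = 125.3 × 20% = 25.06 lb.
Elemental P = 25.06 × 0.4364 = 10.9362 lb per acre.
Convert to per hectare: 10.9362 × 2.471 = 27.0233 lb.

27.0 lb P per hectare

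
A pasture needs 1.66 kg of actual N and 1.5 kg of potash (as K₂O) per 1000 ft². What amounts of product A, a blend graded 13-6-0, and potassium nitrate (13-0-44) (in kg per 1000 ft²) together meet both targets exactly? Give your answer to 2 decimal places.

Let a = kg of product A, b = kg of potassium nitrate (per 1000 ft²).
N: 0.13·a + 0.13·b = 1.66
K₂O: 0·a + 0.44·b = 1.5
Solving simultaneously: a = 9.36014, b = 3.40909.

9.36 kg product A, 3.41 kg potassium nitrate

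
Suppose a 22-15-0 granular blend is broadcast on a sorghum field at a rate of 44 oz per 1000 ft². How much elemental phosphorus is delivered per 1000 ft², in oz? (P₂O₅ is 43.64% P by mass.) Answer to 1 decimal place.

2.9 oz P per thousand sq ft

P₂O₅ per 1000 ft² = 44 × 15% = 6.6 oz.
Elemental P = 6.6 × 0.4364 = 2.88024 oz per 1000 ft².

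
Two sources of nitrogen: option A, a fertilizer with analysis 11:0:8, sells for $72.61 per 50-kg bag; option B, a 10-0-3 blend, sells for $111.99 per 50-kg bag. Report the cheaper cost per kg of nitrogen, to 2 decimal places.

$13.20 per kg N (option A)

option A: N per bag = 50 × 11% = 5.5 kg; cost = 72.61 / 5.5 = $13.2018/kg N.
option B: N per bag = 50 × 10% = 5 kg; cost = 111.99 / 5 = $22.3980/kg N.
option A is cheaper.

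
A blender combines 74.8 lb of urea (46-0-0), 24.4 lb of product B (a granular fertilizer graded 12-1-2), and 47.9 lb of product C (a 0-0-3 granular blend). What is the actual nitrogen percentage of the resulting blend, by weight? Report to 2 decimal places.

25.38% N

Total mass = 74.8 + 24.4 + 47.9 = 147.1 lb.
N mass = 46%×74.8 + 12%×24.4 + 0%×47.9 = 37.336 lb.
% N = 37.336 / 147.1 = 25.3814%.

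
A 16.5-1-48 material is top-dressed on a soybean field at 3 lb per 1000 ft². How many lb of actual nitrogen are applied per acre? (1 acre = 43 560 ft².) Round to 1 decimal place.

nitrogen per 1000 ft² = 3 × 16.5% = 0.495 lb.
Convert to per acre: 0.495 × 43.56 = 21.5622 lb.

21.6 lb N per acre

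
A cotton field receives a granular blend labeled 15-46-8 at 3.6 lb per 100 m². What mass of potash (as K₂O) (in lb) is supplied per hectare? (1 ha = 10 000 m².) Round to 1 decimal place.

K₂O per 100 m² = 3.6 × 8% = 0.288 lb.
Convert to per hectare: 0.288 × 100 = 28.8 lb.

28.8 lb K₂O per hectare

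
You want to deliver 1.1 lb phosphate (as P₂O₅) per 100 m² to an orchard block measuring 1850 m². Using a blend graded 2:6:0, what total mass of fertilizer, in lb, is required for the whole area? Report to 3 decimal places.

Product per 100 m² = 1.1 / 6% = 18.3333 lb.
Total product = 18.3333 × 1850 / 100 = 339.1667 lb.

339.167 lb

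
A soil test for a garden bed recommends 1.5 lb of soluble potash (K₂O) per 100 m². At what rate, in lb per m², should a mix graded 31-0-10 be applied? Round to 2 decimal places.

Product per 100 m² = 1.5 / 10% = 15 lb.
Convert to per m²: 15 × 0.01 = 0.15 lb.

0.15 lb of product per sq m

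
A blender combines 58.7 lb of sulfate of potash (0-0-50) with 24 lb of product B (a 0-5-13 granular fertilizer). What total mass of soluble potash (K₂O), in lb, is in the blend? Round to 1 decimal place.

32.5 lb K₂O

K₂O mass = 50%×58.7 + 13%×24 = 32.47 lb.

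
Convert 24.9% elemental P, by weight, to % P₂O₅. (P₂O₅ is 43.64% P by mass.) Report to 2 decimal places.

57.06% P₂O₅

%P₂O₅ = 24.9 / 0.4364 = 57.0577%.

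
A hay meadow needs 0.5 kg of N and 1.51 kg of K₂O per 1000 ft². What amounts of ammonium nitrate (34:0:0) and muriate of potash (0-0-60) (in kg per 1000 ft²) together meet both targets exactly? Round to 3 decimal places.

Let a = kg of ammonium nitrate, b = kg of muriate of potash (per 1000 ft²).
N: 0.34·a + 0·b = 0.5
K₂O: 0·a + 0.6·b = 1.51
Solving simultaneously: a = 1.47059, b = 2.51667.

1.471 kg ammonium nitrate, 2.517 kg muriate of potash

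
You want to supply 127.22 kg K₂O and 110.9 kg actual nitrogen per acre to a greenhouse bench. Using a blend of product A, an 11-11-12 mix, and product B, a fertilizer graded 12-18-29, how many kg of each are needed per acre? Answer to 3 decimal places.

965.406 kg product A, 39.211 kg product B

Per-acre balance (a = product A, b = product B):
K₂O: 0.12·a + 0.29·b = 127.22
N: 0.11·a + 0.12·b = 110.9
From row1: a = (127.22 − 0.29·b) / 0.12.
Into row2: 0.11·(127.22 − 0.29·b)/0.12 + 0.12·b = 110.9 → b = 39.2114, a = 965.4057.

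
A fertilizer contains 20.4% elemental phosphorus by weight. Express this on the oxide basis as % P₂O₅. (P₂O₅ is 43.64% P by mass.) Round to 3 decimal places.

%P₂O₅ = 20.4 / 0.4364 = 46.7461%.

46.746% P₂O₅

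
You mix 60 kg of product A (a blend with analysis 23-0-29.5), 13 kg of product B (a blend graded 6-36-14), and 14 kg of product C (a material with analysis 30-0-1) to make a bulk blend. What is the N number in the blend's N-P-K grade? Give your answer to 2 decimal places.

21.59% N

Total mass = 60 + 13 + 14 = 87 kg.
N mass = 23%×60 + 6%×13 + 30%×14 = 18.78 kg.
% N = 18.78 / 87 = 21.5862%.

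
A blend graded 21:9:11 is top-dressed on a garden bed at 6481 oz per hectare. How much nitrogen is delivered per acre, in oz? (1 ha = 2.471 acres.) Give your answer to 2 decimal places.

nitrogen per hectare = 6481 × 21% = 1361.01 oz.
Convert to per acre: 1361.01 × 0.404694 = 550.793 oz.

550.79 oz N per acre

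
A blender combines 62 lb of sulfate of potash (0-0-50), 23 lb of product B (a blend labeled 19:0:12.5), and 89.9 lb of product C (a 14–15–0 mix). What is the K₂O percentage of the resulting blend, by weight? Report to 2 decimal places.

19.37% K₂O

Total mass = 62 + 23 + 89.9 = 174.9 lb.
K₂O mass = 50%×62 + 12.5%×23 + 0%×89.9 = 33.875 lb.
% K₂O = 33.875 / 174.9 = 19.3682%.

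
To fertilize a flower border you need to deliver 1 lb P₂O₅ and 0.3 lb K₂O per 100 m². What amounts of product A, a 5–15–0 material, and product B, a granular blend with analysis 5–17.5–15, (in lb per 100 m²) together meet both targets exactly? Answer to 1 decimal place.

Per-100 m² balance (a = product A, b = product B):
P₂O₅: 0.15·a + 0.175·b = 1
K₂O: 0·a + 0.15·b = 0.3
Solving simultaneously: a = 4.33333, b = 2.

4.3 lb product A, 2.0 lb product B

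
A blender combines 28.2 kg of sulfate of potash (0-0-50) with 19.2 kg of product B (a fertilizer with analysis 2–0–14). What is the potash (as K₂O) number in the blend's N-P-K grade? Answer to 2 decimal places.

Total mass = 28.2 + 19.2 = 47.4 kg.
K₂O mass = 50%×28.2 + 14%×19.2 = 16.788 kg.
% K₂O = 16.788 / 47.4 = 35.4177%.

35.42% K₂O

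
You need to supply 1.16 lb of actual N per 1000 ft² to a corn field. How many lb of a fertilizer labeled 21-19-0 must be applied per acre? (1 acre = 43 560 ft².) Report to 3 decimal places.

Product per 1000 ft² = 1.16 / 21% = 5.52381 lb.
Convert to per acre: 5.52381 × 43.56 = 240.6171 lb.

240.617 lb of product per acre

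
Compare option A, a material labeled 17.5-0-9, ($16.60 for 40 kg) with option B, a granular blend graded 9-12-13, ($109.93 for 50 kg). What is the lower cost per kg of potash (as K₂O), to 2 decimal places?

option A: K₂O per bag = 40 × 9% = 3.6 kg; cost = 16.60 / 3.6 = $4.6111/kg K₂O.
option B: K₂O per bag = 50 × 13% = 6.5 kg; cost = 109.93 / 6.5 = $16.9123/kg K₂O.
option A is cheaper.

$4.61 per kg K₂O (option A)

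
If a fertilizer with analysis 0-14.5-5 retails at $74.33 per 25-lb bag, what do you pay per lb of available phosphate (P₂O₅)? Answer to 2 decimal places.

$20.50 per lb P₂O₅

P₂O₅ in bag = 25 × 14.5% = 3.625 lb.
Cost per lb P₂O₅ = $74.33 / 3.625 = $20.5048.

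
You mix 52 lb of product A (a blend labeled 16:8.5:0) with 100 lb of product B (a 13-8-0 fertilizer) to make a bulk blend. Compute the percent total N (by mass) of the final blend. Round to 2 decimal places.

14.03% N

Total mass = 52 + 100 = 152 lb.
N mass = 16%×52 + 13%×100 = 21.32 lb.
% N = 21.32 / 152 = 14.0263%.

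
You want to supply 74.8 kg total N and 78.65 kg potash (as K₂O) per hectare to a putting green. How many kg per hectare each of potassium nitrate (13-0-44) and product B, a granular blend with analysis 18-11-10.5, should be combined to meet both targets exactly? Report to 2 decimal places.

96.16 kg potassium nitrate, 346.11 kg product B

Per-hectare balance (a = potassium nitrate, b = product B):
N: 0.13·a + 0.18·b = 74.8
K₂O: 0.44·a + 0.105·b = 78.65
Eliminate b: (row1) − 0.18/0.105·(row2) → -0.624286·a = -60.0286, so a = 96.1556.
Then b = (78.65 − 0.44·96.1556) / 0.105 = 346.1098.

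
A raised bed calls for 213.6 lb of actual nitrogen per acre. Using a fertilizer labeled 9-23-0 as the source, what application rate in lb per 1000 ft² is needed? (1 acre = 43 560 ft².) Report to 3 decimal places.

Product per acre = 213.6 / 9% = 2373.33 lb.
Convert to per 1000 ft²: 2373.33 × 0.0229568 = 54.4842 lb.

54.484 lb of product per thousand sq ft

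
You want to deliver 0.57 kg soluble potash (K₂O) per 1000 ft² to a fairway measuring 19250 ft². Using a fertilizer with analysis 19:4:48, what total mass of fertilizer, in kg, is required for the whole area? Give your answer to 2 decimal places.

22.86 kg

Product per 1000 ft² = 0.57 / 48% = 1.1875 kg.
Total product = 1.1875 × 19250 / 1000 = 22.8594 kg.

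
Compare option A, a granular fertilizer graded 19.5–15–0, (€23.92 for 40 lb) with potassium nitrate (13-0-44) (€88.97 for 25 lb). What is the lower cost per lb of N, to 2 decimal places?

option A: N per bag = 40 × 19.5% = 7.8 lb; cost = 23.92 / 7.8 = €3.0667/lb N.
potassium nitrate: N per bag = 25 × 13% = 3.25 lb; cost = 88.97 / 3.25 = €27.3754/lb N.
option A is cheaper.

€3.07 per lb N (option A)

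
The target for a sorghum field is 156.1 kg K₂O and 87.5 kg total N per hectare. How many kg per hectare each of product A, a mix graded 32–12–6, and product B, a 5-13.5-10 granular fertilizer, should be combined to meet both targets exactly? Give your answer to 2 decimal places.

Per-hectare balance (a = product A, b = product B):
K₂O: 0.06·a + 0.1·b = 156.1
N: 0.32·a + 0.05·b = 87.5
Eliminate b: (row1) − 0.1/0.05·(row2) → -0.58·a = -18.9, so a = 32.5862.
Then b = (87.5 − 0.32·32.5862) / 0.05 = 1541.448.

32.59 kg product A, 1541.45 kg product B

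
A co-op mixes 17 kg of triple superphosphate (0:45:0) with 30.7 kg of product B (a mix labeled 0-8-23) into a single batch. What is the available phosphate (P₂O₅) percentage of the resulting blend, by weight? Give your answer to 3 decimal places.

21.187% P₂O₅

Total mass = 17 + 30.7 = 47.7 kg.
P₂O₅ mass = 45%×17 + 8%×30.7 = 10.106 kg.
% P₂O₅ = 10.106 / 47.7 = 21.1866%.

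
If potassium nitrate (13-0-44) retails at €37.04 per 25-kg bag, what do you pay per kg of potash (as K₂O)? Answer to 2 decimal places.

K₂O in bag = 25 × 44% = 11 kg.
Cost per kg K₂O = €37.04 / 11 = €3.3673.

€3.37 per kg K₂O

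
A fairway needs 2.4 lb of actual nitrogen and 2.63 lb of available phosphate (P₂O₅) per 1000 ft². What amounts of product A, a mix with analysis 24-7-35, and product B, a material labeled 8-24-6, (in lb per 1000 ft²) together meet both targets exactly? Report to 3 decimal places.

Per-1000 ft² balance (a = product A, b = product B):
N: 0.24·a + 0.08·b = 2.4
P₂O₅: 0.07·a + 0.24·b = 2.63
Eliminate a: (row1) − 0.24/0.07·(row2) → -0.742857·b = -6.61714, so b = 8.90769.
Back-substitute: a = (2.4 − 0.08·8.90769) / 0.24 = 7.03077.

7.031 lb product A, 8.908 lb product B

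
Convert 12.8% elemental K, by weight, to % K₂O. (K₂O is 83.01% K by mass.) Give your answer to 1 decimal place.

%K₂O = 12.8 / 0.8301 = 15.4198%.

15.4% K₂O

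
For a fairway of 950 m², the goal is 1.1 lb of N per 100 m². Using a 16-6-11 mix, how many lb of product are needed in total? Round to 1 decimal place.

65.3 lb

Product per 100 m² = 1.1 / 16% = 6.875 lb.
Total product = 6.875 × 950 / 100 = 65.3125 lb.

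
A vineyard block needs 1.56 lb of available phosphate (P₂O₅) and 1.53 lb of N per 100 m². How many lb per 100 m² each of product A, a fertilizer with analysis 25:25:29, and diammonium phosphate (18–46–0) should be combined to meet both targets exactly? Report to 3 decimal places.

6.043 lb product A, 0.107 lb diammonium phosphate

Per-100 m² balance (a = product A, b = diammonium phosphate):
P₂O₅: 0.25·a + 0.46·b = 1.56
N: 0.25·a + 0.18·b = 1.53
Eliminate b: (row1) − 0.46/0.18·(row2) → -0.388889·a = -2.35, so a = 6.04286.
Then b = (1.53 − 0.25·6.04286) / 0.18 = 0.107143.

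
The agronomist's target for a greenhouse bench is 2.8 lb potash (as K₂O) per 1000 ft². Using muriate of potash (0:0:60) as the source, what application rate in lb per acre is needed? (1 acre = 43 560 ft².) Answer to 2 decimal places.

Product per 1000 ft² = 2.8 / 60% = 4.66667 lb.
Convert to per acre: 4.66667 × 43.56 = 203.28 lb.

203.28 lb of product per acre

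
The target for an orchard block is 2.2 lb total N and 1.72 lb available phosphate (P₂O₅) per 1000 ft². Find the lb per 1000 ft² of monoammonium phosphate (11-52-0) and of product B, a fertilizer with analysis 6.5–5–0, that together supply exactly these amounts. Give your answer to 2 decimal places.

0.06 lb monoammonium phosphate, 33.74 lb product B

With a, b = lb per 1000 ft² of monoammonium phosphate and product B:
N: 0.11·a + 0.065·b = 2.2
P₂O₅: 0.52·a + 0.05·b = 1.72
Solving simultaneously: a = 0.0636042, b = 33.7385.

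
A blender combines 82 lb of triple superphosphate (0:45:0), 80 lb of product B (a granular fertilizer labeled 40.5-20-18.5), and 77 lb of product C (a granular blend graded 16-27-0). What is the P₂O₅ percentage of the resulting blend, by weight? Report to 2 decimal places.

30.83% P₂O₅

Total mass = 82 + 80 + 77 = 239 lb.
P₂O₅ mass = 45%×82 + 20%×80 + 27%×77 = 73.69 lb.
% P₂O₅ = 73.69 / 239 = 30.8326%.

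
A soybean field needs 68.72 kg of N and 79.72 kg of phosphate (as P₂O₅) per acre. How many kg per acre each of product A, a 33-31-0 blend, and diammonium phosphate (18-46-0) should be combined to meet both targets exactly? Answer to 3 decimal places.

With a, b = kg per acre of product A and diammonium phosphate:
N: 0.33·a + 0.18·b = 68.72
P₂O₅: 0.31·a + 0.46·b = 79.72
Eliminate a: (row1) − 0.33/0.31·(row2) → -0.309677·b = -16.1432, so b = 52.1292.
Back-substitute: a = (68.72 − 0.18·52.1292) / 0.33 = 179.8083.

179.808 kg product A, 52.129 kg diammonium phosphate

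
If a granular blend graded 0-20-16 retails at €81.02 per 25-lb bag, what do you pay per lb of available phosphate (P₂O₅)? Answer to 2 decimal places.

P₂O₅ in bag = 25 × 20% = 5 lb.
Cost per lb P₂O₅ = €81.02 / 5 = €16.2040.

€16.20 per lb P₂O₅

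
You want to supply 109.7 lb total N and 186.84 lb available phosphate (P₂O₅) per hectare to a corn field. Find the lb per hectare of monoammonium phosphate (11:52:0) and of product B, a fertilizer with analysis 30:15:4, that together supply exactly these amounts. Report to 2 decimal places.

Let a = lb of monoammonium phosphate, b = lb of product B (per hectare).
N: 0.11·a + 0.3·b = 109.7
P₂O₅: 0.52·a + 0.15·b = 186.84
From row1: a = (109.7 − 0.3·b) / 0.11.
Into row2: 0.52·(109.7 − 0.3·b)/0.11 + 0.15·b = 186.84 → b = 261.589, a = 283.849.

283.85 lb monoammonium phosphate, 261.59 lb product B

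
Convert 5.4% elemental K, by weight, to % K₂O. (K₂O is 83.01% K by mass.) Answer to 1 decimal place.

6.5% K₂O

%K₂O = 5.4 / 0.8301 = 6.50524%.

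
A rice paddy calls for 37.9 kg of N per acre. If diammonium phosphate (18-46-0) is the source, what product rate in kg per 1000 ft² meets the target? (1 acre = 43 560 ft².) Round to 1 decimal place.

Product per acre = 37.9 / 18% = 210.556 kg.
Convert to per 1000 ft²: 210.556 × 0.0229568 = 4.83369 kg.

4.8 kg of product per thousand sq ft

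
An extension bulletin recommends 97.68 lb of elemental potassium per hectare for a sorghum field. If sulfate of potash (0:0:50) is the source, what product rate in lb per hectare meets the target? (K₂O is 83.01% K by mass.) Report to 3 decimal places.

235.345 lb of product per hectare

As K₂O: 97.68 / 0.8301 = 117.673 lb per hectare.
Product per hectare = 117.673 / 50% = 235.3451 lb.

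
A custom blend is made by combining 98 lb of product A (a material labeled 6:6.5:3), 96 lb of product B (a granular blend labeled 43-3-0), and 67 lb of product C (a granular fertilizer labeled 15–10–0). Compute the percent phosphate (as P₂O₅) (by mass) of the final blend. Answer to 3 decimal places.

Total mass = 98 + 96 + 67 = 261 lb.
P₂O₅ mass = 6.5%×98 + 3%×96 + 10%×67 = 15.95 lb.
% P₂O₅ = 15.95 / 261 = 6.11111%.

6.111% P₂O₅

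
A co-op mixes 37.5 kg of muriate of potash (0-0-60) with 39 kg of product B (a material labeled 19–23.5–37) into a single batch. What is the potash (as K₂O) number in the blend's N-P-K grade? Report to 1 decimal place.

Total mass = 37.5 + 39 = 76.5 kg.
K₂O mass = 60%×37.5 + 37%×39 = 36.93 kg.
% K₂O = 36.93 / 76.5 = 48.2745%.

48.3% K₂O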